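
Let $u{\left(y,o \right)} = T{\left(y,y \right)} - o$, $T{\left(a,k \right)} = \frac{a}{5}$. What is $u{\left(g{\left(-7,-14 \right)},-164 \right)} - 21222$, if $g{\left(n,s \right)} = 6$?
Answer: $- \frac{105284}{5} \approx -21057.0$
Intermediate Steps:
$T{\left(a,k \right)} = \frac{a}{5}$ ($T{\left(a,k \right)} = a \frac{1}{5} = \frac{a}{5}$)
$u{\left(y,o \right)} = - o + \frac{y}{5}$ ($u{\left(y,o \right)} = \frac{y}{5} - o = - o + \frac{y}{5}$)
$u{\left(g{\left(-7,-14 \right)},-164 \right)} - 21222 = \left(\left(-1\right) \left(-164\right) + \frac{1}{5} \cdot 6\right) - 21222 = \left(164 + \frac{6}{5}\right) - 21222 = \frac{826}{5} - 21222 = - \frac{105284}{5}$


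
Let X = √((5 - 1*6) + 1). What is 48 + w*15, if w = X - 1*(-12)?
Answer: 228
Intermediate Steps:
X = 0 (X = √((5 - 6) + 1) = √(-1 + 1) = √0 = 0)
w = 12 (w = 0 - 1*(-12) = 0 + 12 = 12)
48 + w*15 = 48 + 12*15 = 48 + 180 = 228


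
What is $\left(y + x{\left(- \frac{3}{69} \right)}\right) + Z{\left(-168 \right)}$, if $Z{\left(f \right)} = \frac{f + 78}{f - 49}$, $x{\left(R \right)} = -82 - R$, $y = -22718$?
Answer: $- \frac{113792513}{4991} \approx -22800.0$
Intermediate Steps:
$Z{\left(f \right)} = \frac{78 + f}{-49 + f}$
$\left(y + x{\left(- \frac{3}{69} \right)}\right) + Z{\left(-168 \right)} = \left(-22718 - \left(82 - \frac{3}{69}\right)\right) + \frac{78 - 168}{-49 - 168} = \left(-22718 - \left(82 - \frac{1}{23}\right)\right) + \frac{1}{-217} \left(-90\right) = \left(-22718 - \frac{1885}{23}\right) - - \frac{90}{217} = \left(-22718 + \left(-82 + \frac{1}{23}\right)\right) + \frac{90}{217} = \left(-22718 - \frac{1885}{23}\right) + \frac{90}{217} = - \frac{524399}{23} + \frac{90}{217} = - \frac{113792513}{4991}$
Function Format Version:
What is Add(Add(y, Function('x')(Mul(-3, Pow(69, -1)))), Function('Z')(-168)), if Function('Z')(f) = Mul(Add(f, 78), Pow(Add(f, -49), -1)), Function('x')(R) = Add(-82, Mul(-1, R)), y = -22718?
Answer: Rational(-113792513, 4991) ≈ -22800.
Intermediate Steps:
Function('Z')(f) = Mul(Pow(Add(-49, f), -1), Add(78, f)) (Function('Z')(f) = Mul(Add(78, f), Pow(Add(-49, f), -1)) = Mul(Pow(Add(-49, f), -1), Add(78, f)))
Add(Add(y, Function('x')(Mul(-3, Pow(69, -1)))), Function('Z')(-168)) = Add(Add(-22718, Add(-82, Mul(-1, Mul(-3, Pow(69, -1))))), Mul(Pow(Add(-49, -168), -1), Add(78, -168))) = Add(Add(-22718, Add(-82, Mul(-1, Mul(-3, Rational(1, 69))))), Mul(Pow(-217, -1), -90)) = Add(Add(-22718, Add(-82, Mul(-1, Rational(-1, 23)))), Mul(Rational(-1, 217), -90)) = Add(Add(-22718, Add(-82, Rational(1, 23))), Rational(90, 217)) = Add(Add(-22718, Rational(-1885, 23)), Rational(90, 217)) = Add(Rational(-524399, 23), Rational(90, 217)) = Rational(-113792513, 4991)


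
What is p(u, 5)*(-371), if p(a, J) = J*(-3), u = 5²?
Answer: 5565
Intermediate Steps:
u = 25
p(a, J) = -3*J
p(u, 5)*(-371) = -3*5*(-371) = -15*(-371) = 5565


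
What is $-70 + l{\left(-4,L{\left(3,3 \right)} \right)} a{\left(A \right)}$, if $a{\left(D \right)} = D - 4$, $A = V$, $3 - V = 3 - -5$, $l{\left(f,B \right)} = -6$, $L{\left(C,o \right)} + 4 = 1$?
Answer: $-16$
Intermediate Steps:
$L{\left(C,o \right)} = -3$ ($L{\left(C,o \right)} = -4 + 1 = -3$)
$V = -5$ ($V = 3 - \left(3 - -5\right) = 3 - \left(3 + 5\right) = 3 - 8 = -5$)
$A = -5$
$a{\left(D \right)} = -4 + D$ ($a{\left(D \right)} = D - 4 = -4 + D$)
$-70 + l{\left(-4,L{\left(3,3 \right)} \right)} a{\left(A \right)} = -70 - 6 \left(-4 - 5\right) = -70 - -54 = -70 + 54 = -16$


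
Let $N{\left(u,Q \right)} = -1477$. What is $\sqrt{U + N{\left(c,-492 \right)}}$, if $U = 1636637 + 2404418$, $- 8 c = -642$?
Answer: $3 \sqrt{448842} \approx 2009.9$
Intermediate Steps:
$c = \frac{321}{4}$ ($c = \left(- \frac{1}{8}\right) \left(-642\right) = \frac{321}{4} \approx 80.25$)
$U = 4041055$
$\sqrt{U + N{\left(c,-492 \right)}} = \sqrt{4041055 - 1477} = \sqrt{4039578} = 3 \sqrt{448842}$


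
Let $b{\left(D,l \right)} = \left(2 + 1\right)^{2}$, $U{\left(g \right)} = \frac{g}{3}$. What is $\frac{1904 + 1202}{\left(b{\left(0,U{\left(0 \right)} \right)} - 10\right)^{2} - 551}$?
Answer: $- \frac{1553}{275} \approx -5.6473$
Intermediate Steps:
$U{\left(g \right)} = \frac{g}{3}$ ($U{\left(g \right)} = g \frac{1}{3} = \frac{g}{3}$)
$b{\left(D,l \right)} = 9$ ($b{\left(D,l \right)} = 3^{2} = 9$)
$\frac{1904 + 1202}{\left(b{\left(0,U{\left(0 \right)} \right)} - 10\right)^{2} - 551} = \frac{1904 + 1202}{\left(9 - 10\right)^{2} - 551} = \frac{3106}{\left(9 - 10\right)^{2} - 551} = \frac{3106}{\left(-1\right)^{2} - 551} = \frac{3106}{1 - 551} = \frac{3106}{-550} = 3106 \left(- \frac{1}{550}\right) = - \frac{1553}{275}$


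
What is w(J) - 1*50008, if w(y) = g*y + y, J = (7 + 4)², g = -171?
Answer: -70578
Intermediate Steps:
J = 121 (J = 11² = 121)
w(y) = -170*y (w(y) = -171*y + y = -170*y)
w(J) - 1*50008 = -170*121 - 1*50008 = -20570 - 50008 = -70578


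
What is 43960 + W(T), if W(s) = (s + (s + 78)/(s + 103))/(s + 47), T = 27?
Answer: 84579763/1924 ≈ 43960.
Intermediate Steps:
W(s) = (s + (78 + s)/(103 + s))/(47 + s)
43960 + W(T) = 43960 + (78 + 27² + 104*27)/(4841 + 27² + 150*27) = 43960 + (78 + 729 + 2808)/(4841 + 729 + 4050) = 43960 + 3615/9620 = 43960 + (1/9620)*3615 = 43960 + 723/1924 = 84579763/1924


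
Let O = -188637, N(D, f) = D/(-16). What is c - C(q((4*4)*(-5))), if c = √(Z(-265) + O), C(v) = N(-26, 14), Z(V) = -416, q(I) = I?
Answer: -13/8 + I*√189053 ≈ -1.625 + 434.8*I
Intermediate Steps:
N(D, f) = -D/16 (N(D, f) = D*(-1/16) = -D/16)
C(v) = 13/8 (C(v) = -1/16*(-26) = 13/8)
c = I*√189053 (c = √(-416 - 188637) = √(-189053) = I*√189053 ≈ 434.8*I)
c - C(q((4*4)*(-5))) = I*√189053 - 1*13/8 = I*√189053 - 13/8 = -13/8 + I*√189053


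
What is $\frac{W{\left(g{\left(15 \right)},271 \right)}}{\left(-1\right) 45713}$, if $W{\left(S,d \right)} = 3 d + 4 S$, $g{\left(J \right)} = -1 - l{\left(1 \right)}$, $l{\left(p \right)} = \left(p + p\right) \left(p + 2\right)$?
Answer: $- \frac{785}{45713} \approx -0.017172$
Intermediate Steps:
$l{\left(p \right)} = 2 p \left(2 + p\right)$
$g{\left(J \right)} = -7$ ($g{\left(J \right)} = -1 - 2 \cdot 1 \left(2 + 1\right) = -1 - 2 \cdot 1 \cdot 3 = -1 - 6 = -7$)
$\frac{W{\left(g{\left(15 \right)},271 \right)}}{\left(-1\right) 45713} = \frac{3 \cdot 271 + 4 \left(-7\right)}{\left(-1\right) 45713} = \frac{813 - 28}{-45713} = 785 \left(- \frac{1}{45713}\right) = - \frac{785}{45713}$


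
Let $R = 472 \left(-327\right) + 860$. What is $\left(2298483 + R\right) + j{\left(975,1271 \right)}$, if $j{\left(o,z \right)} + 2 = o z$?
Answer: $3384222$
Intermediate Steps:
$j{\left(o,z \right)} = -2 + o z$
$R = -153484$ ($R = -154344 + 860 = -153484$)
$\left(2298483 + R\right) + j{\left(975,1271 \right)} = \left(2298483 - 153484\right) + \left(-2 + 975 \cdot 1271\right) = 2144999 + \left(-2 + 1239225\right) = 2144999 + 1239223 = 3384222$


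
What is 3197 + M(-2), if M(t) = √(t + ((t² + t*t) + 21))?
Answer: 3197 + 3*√3 ≈ 3202.2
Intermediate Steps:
M(t) = √(21 + t + 2*t²) (M(t) = √(t + ((t² + t²) + 21)) = √(t + (2*t² + 21)) = √(t + (21 + 2*t²)) = √(21 + t + 2*t²))
3197 + M(-2) = 3197 + √(21 - 2 + 2*(-2)²) = 3197 + √(21 - 2 + 2*4) = 3197 + √(21 - 2 + 8) = 3197 + √27 = 3197 + 3*√3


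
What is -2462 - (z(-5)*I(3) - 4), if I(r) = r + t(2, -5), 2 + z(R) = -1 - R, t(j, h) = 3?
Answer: -2470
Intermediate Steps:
z(R) = -3 - R (z(R) = -2 + (-1 - R) = -3 - R)
I(r) = 3 + r (I(r) = r + 3 = 3 + r)
-2462 - (z(-5)*I(3) - 4) = -2462 - ((-3 - 1*(-5))*(3 + 3) - 4) = -2462 - ((-3 + 5)*6 - 4) = -2462 - (2*6 - 4) = -2462 - (12 - 4) = -2462 - 1*8 = -2462 - 8 = -2470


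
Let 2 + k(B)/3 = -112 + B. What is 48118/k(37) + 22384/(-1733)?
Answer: -12651314/57189 ≈ -221.22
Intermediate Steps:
k(B) = -342 + 3*B (k(B) = -6 + 3*(-112 + B) = -6 + (-336 + 3*B) = -342 + 3*B)
48118/k(37) + 22384/(-1733) = 48118/(-342 + 3*37) + 22384/(-1733) = 48118/(-342 + 111) + 22384*(-1/1733) = 48118/(-231) - 22384/1733 = 48118*(-1/231) - 22384/1733 = -6874/33 - 22384/1733 = -12651314/57189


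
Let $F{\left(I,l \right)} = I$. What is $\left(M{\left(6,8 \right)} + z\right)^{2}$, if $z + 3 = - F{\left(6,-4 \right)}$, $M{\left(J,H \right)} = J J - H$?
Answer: $361$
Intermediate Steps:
$M{\left(J,H \right)} = J^{2} - H$
$z = -9$ ($z = -3 - 6 = -9$)
$\left(M{\left(6,8 \right)} + z\right)^{2} = \left(\left(6^{2} - 8\right) - 9\right)^{2} = \left(\left(36 - 8\right) - 9\right)^{2} = \left(28 - 9\right)^{2} = 19^{2} = 361$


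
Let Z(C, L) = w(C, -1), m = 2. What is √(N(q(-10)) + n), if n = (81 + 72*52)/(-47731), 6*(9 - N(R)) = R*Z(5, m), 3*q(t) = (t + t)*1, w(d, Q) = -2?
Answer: √137330010346/143193 ≈ 2.5880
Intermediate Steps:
q(t) = 2*t/3 (q(t) = ((t + t)*1)/3 = ((2*t)*1)/3 = (2*t)/3 = 2*t/3)
Z(C, L) = -2
N(R) = 9 + R/3 (N(R) = 9 - R*(-2)/6 = 9 - (-1)*R/3 = 9 + R/3)
n = -3825/47731 (n = (81 + 3744)*(-1/47731) = 3825*(-1/47731) = -3825/47731 ≈ -0.080137)
√(N(q(-10)) + n) = √((9 + ((⅔)*(-10))/3) - 3825/47731) = √((9 + (⅓)*(-20/3)) - 3825/47731) = √((9 - 20/9) - 3825/47731) = √(61/9 - 3825/47731) = √(2877166/429579) = √137330010346/143193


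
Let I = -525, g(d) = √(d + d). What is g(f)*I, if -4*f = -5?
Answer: -525*√10/2 ≈ -830.10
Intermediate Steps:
f = 5/4 (f = -¼*(-5) = 5/4 ≈ 1.2500)
g(d) = √2*√d (g(d) = √(2*d) = √2*√d)
g(f)*I = (√2*√(5/4))*(-525) = (√2*(√5/2))*(-525) = (√10/2)*(-525) = -525*√10/2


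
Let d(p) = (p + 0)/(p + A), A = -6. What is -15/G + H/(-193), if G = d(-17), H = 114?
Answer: -68523/3281 ≈ -20.885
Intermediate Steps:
d(p) = p/(-6 + p) (d(p) = (p + 0)/(p - 6) = p/(-6 + p))
G = 17/23 (G = -17/(-6 - 17) = -17/(-23) = -17*(-1/23) = 17/23 ≈ 0.73913)
-15/G + H/(-193) = -15/17/23 + 114/(-193) = -15*23/17 + 114*(-1/193) = -345/17 - 114/193 = -68523/3281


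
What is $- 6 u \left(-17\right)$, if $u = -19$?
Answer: $-1938$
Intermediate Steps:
$- 6 u \left(-17\right) = \left(-6\right) \left(-19\right) \left(-17\right) = 114 \left(-17\right) = -1938$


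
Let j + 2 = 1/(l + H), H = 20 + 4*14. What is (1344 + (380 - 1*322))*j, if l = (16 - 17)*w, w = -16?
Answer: -128283/46 ≈ -2788.8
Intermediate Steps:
H = 76 (H = 20 + 56 = 76)
l = 16 (l = (16 - 17)*(-16) = -1*(-16) = 16)
j = -183/92 (j = -2 + 1/(16 + 76) = -2 + 1/92 = -183/92 ≈ -1.9891)
(1344 + (380 - 1*322))*j = (1344 + (380 - 1*322))*(-183/92) = (1344 + (380 - 322))*(-183/92) = (1344 + 58)*(-183/92) = 1402*(-183/92) = -128283/46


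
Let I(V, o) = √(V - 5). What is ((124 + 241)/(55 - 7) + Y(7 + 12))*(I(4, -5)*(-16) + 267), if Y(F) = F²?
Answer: 1574677/16 - 17693*I/3 ≈ 98417.0 - 5897.7*I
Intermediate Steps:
I(V, o) = √(-5 + V)
((124 + 241)/(55 - 7) + Y(7 + 12))*(I(4, -5)*(-16) + 267) = ((124 + 241)/(55 - 7) + (7 + 12)²)*(√(-5 + 4)*(-16) + 267) = (365/48 + 19²)*(√(-1)*(-16) + 267) = (365*(1/48) + 361)*(I*(-16) + 267) = (365/48 + 361)*(-16*I + 267) = 17693*(267 - 16*I)/48 = 1574677/16 - 17693*I/3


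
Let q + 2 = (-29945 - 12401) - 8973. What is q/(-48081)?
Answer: 17107/16027 ≈ 1.0674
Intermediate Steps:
q = -51321 (q = -2 + ((-29945 - 12401) - 8973) = -2 + (-42346 - 8973) = -2 - 51319 = -51321)
q/(-48081) = -51321/(-48081) = -51321*(-1/48081) = 17107/16027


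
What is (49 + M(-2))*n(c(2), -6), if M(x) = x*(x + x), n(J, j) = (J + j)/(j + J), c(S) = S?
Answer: 57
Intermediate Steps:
n(J, j) = 1 (n(J, j) = (J + j)/(J + j) = 1)
M(x) = 2*x**2 (M(x) = x*(2*x) = 2*x**2)
(49 + M(-2))*n(c(2), -6) = (49 + 2*(-2)**2)*1 = (49 + 2*4)*1 = (49 + 8)*1 = 57*1 = 57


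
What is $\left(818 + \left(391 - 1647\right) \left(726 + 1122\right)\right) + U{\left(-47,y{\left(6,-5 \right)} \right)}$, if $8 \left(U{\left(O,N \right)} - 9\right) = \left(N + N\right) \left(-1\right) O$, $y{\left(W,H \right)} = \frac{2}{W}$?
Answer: $- \frac{27843085}{12} \approx -2.3203 \cdot 10^{6}$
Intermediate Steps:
$U{\left(O,N \right)} = 9 - \frac{N O}{4}$ ($U{\left(O,N \right)} = 9 + \frac{\left(N + N\right) \left(-1\right) O}{8} = 9 + \frac{2 N \left(-1\right) O}{8} = 9 + \frac{- 2 N O}{8} = 9 + \frac{\left(-2\right) N O}{8} = 9 - \frac{N O}{4}$)
$\left(818 + \left(391 - 1647\right) \left(726 + 1122\right)\right) + U{\left(-47,y{\left(6,-5 \right)} \right)} = \left(818 + \left(391 - 1647\right) \left(726 + 1122\right)\right) + \left(9 - \frac{1}{4} \cdot \frac{2}{6} \left(-47\right)\right) = \left(818 - 2321088\right) + \left(9 - \frac{1}{4} \cdot 2 \cdot \frac{1}{6} \left(-47\right)\right) = \left(818 - 2321088\right) + \left(9 - \frac{1}{12} \left(-47\right)\right) = -2320270 + \left(9 + \frac{47}{12}\right) = -2320270 + \frac{155}{12} = - \frac{27843085}{12}$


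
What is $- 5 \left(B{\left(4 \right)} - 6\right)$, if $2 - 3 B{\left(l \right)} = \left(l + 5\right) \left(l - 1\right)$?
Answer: $\frac{215}{3} \approx 71.667$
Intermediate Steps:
$B{\left(l \right)} = \frac{2}{3} - \frac{\left(-1 + l\right) \left(5 + l\right)}{3}$ ($B{\left(l \right)} = \frac{2}{3} - \frac{\left(l + 5\right) \left(l - 1\right)}{3} = \frac{2}{3} - \frac{\left(5 + l\right) \left(-1 + l\right)}{3} = \frac{2}{3} - \frac{\left(-1 + l\right) \left(5 + l\right)}{3}$)
$- 5 \left(B{\left(4 \right)} - 6\right) = - 5 \left(\left(\frac{7}{3} - \frac{16}{3} - \frac{4^{2}}{3}\right) - 6\right) = - 5 \left(\left(\frac{7}{3} - \frac{16}{3} - \frac{16}{3}\right) - 6\right) = - 5 \left(- \frac{25}{3} - 6\right) = \left(-5\right) \left(- \frac{43}{3}\right) = \frac{215}{3}$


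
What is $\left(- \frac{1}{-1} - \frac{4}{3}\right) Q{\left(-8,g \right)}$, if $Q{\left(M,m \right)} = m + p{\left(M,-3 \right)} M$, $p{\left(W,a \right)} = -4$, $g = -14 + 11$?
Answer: $- \frac{29}{3} \approx -9.6667$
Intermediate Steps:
$g = -3$
$Q{\left(M,m \right)} = m - 4 M$
$\left(- \frac{1}{-1} - \frac{4}{3}\right) Q{\left(-8,g \right)} = \left(- \frac{1}{-1} - \frac{4}{3}\right) \left(-3 - -32\right) = \left(\left(-1\right) \left(-1\right) - \frac{4}{3}\right) \left(-3 + 32\right) = \left(1 - \frac{4}{3}\right) 29 = \left(- \frac{1}{3}\right) 29 = - \frac{29}{3}$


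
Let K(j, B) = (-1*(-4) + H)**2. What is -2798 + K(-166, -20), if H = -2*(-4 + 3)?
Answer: -2762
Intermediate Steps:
H = 2 (H = -2*(-1) = 2)
K(j, B) = 36 (K(j, B) = (-1*(-4) + 2)**2 = (4 + 2)**2 = 6**2 = 36)
-2798 + K(-166, -20) = -2798 + 36 = -2762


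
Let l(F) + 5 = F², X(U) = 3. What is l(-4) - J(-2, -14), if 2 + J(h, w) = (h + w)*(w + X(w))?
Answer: -163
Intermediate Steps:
l(F) = -5 + F²
J(h, w) = -2 + (3 + w)*(h + w) (J(h, w) = -2 + (h + w)*(w + 3) = -2 + (h + w)*(3 + w) = -2 + (3 + w)*(h + w))
l(-4) - J(-2, -14) = (-5 + (-4)²) - (-2 + (-14)² + 3*(-2) + 3*(-14) - 2*(-14)) = (-5 + 16) - (-2 + 196 - 6 - 42 + 28) = 11 - 1*174 = 11 - 174 = -163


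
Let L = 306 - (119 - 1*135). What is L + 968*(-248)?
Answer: -239742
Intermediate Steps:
L = 322 (L = 306 - (119 - 135) = 306 - 1*(-16) = 306 + 16 = 322)
L + 968*(-248) = 322 + 968*(-248) = 322 - 240064 = -239742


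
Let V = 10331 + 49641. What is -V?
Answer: -59972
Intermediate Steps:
V = 59972
-V = -1*59972 = -59972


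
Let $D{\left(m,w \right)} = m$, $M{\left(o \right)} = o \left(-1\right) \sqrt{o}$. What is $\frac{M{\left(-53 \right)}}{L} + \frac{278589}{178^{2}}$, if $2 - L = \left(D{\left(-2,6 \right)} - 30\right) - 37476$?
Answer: $\frac{278589}{31684} + \frac{53 i \sqrt{53}}{37510} \approx 8.7927 + 0.010286 i$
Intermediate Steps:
$M{\left(o \right)} = - o^{\frac{3}{2}}$ ($M{\left(o \right)} = - o \sqrt{o} = - o^{\frac{3}{2}}$)
$L = 37510$ ($L = 2 - \left(\left(-2 - 30\right) - 37476\right) = 2 - \left(-32 - 37476\right) = 2 - -37508 = 2 + 37508 = 37510$)
$\frac{M{\left(-53 \right)}}{L} + \frac{278589}{178^{2}} = \frac{\left(-1\right) \left(-53\right)^{\frac{3}{2}}}{37510} + \frac{278589}{178^{2}} = - \left(-53\right) i \sqrt{53} \cdot \frac{1}{37510} + \frac{278589}{31684} = 53 i \sqrt{53} \cdot \frac{1}{37510} + 278589 \cdot \frac{1}{31684} = \frac{53 i \sqrt{53}}{37510} + \frac{278589}{31684} = \frac{278589}{31684} + \frac{53 i \sqrt{53}}{37510}$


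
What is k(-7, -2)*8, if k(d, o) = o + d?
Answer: -72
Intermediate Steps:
k(d, o) = d + o
k(-7, -2)*8 = (-7 - 2)*8 = -9*8 = -72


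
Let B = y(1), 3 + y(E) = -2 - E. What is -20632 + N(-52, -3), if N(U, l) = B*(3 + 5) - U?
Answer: -20628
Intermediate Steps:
y(E) = -5 - E (y(E) = -3 + (-2 - E) = -5 - E)
B = -6 (B = -5 - 1*1 = -5 - 1 = -6)
N(U, l) = -48 - U (N(U, l) = -6*(3 + 5) - U = -6*8 - U = -48 - U)
-20632 + N(-52, -3) = -20632 + (-48 - 1*(-52)) = -20632 + (-48 + 52) = -20632 + 4 = -20628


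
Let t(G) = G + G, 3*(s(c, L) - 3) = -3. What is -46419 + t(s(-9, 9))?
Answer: -46415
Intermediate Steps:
s(c, L) = 2 (s(c, L) = 3 + (1/3)*(-3) = 3 - 1 = 2)
t(G) = 2*G
-46419 + t(s(-9, 9)) = -46419 + 2*2 = -46419 + 4 = -46415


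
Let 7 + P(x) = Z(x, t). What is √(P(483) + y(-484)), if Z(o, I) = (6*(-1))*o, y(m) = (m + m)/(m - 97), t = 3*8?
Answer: I*√980052297/581 ≈ 53.883*I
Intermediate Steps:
t = 24
y(m) = 2*m/(-97 + m) (y(m) = (2*m)/(-97 + m) = 2*m/(-97 + m))
Z(o, I) = -6*o
P(x) = -7 - 6*x
√(P(483) + y(-484)) = √((-7 - 6*483) + 2*(-484)/(-97 - 484)) = √((-7 - 2898) + 2*(-484)/(-581)) = √(-2905 + 2*(-484)*(-1/581)) = √(-2905 + 968/581) = √(-1686837/581) = I*√980052297/581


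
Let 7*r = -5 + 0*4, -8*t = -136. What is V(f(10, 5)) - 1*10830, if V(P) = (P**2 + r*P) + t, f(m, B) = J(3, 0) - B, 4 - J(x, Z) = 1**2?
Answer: -75653/7 ≈ -10808.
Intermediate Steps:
t = 17 (t = -1/8*(-136) = 17)
r = -5/7 (r = (-5 + 0*4)/7 = (-5 + 0)/7 = (1/7)*(-5) = -5/7 ≈ -0.71429)
J(x, Z) = 3 (J(x, Z) = 4 - 1*1**2 = 4 - 1*1 = 4 - 1 = 3)
f(m, B) = 3 - B
V(P) = 17 + P**2 - 5*P/7 (V(P) = (P**2 - 5*P/7) + 17 = 17 + P**2 - 5*P/7)
V(f(10, 5)) - 1*10830 = (17 + (3 - 1*5)**2 - 5*(3 - 1*5)/7) - 1*10830 = (17 + (3 - 5)**2 - 5*(3 - 5)/7) - 10830 = (17 + (-2)**2 - 5/7*(-2)) - 10830 = (17 + 4 + 10/7) - 10830 = 157/7 - 10830 = -75653/7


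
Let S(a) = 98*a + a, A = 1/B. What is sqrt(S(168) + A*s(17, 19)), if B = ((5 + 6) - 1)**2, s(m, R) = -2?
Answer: sqrt(1663198)/10 ≈ 128.97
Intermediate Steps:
B = 100 (B = (11 - 1)**2 = 10**2 = 100)
A = 1/100 ≈ 0.010000
S(a) = 99*a
sqrt(S(168) + A*s(17, 19)) = sqrt(99*168 + (1/100)*(-2)) = sqrt(16632 - 1/50) = sqrt(831599/50) = sqrt(1663198)/10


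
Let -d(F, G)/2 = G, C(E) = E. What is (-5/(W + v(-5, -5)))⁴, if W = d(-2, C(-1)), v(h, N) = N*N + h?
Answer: 625/234256 ≈ 0.0026680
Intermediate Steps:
d(F, G) = -2*G
v(h, N) = h + N² (v(h, N) = N² + h = h + N²)
W = 2 (W = -2*(-1) = 2)
(-5/(W + v(-5, -5)))⁴ = (-5/(2 + (-5 + (-5)²)))⁴ = (-5/(2 + (-5 + 25)))⁴ = (-5/(2 + 20))⁴ = (-5/22)⁴ = 625/234256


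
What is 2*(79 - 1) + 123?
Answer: 279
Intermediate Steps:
2*(79 - 1) + 123 = 2*78 + 123 = 156 + 123 = 279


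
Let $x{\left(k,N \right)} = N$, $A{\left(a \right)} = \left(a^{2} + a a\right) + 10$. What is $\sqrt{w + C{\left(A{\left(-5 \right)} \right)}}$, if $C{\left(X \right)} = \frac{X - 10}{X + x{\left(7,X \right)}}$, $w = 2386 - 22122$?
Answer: $\frac{i \sqrt{710481}}{6} \approx 140.48 i$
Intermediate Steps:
$A{\left(a \right)} = 10 + 2 a^{2}$ ($A{\left(a \right)} = \left(a^{2} + a^{2}\right) + 10 = 2 a^{2} + 10 = 10 + 2 a^{2}$)
$w = -19736$ ($w = 2386 - 22122 = -19736$)
$C{\left(X \right)} = \frac{-10 + X}{2 X}$ ($C{\left(X \right)} = \frac{X - 10}{X + X} = \frac{-10 + X}{2 X}$)
$\sqrt{w + C{\left(A{\left(-5 \right)} \right)}} = \sqrt{-19736 + \frac{-10 + \left(10 + 2 \left(-5\right)^{2}\right)}{2 \left(10 + 2 \left(-5\right)^{2}\right)}} = \sqrt{-19736 + \frac{-10 + \left(10 + 2 \cdot 25\right)}{2 \left(10 + 2 \cdot 25\right)}} = \sqrt{-19736 + \frac{-10 + \left(10 + 50\right)}{2 \left(10 + 50\right)}} = \sqrt{-19736 + \frac{-10 + 60}{2 \cdot 60}} = \sqrt{-19736 + \frac{1}{2} \cdot \frac{1}{60} \cdot 50} = \sqrt{-19736 + \frac{5}{12}} = \sqrt{- \frac{236827}{12}} = \frac{i \sqrt{710481}}{6}$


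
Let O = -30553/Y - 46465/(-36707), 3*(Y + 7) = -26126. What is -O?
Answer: -416313388/87252539 ≈ -4.7714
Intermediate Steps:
Y = -26147/3 (Y = -7 + (⅓)*(-26126) = -7 - 26126/3 = -26147/3 ≈ -8715.7)
O = 416313388/87252539 (O = -30553/(-26147/3) - 46465/(-36707) = -30553*(-3/26147) - 46465*(-1/36707) = 91659/26147 + 46465/36707 = 416313388/87252539 ≈ 4.7714)
-O = -1*416313388/87252539 = -416313388/87252539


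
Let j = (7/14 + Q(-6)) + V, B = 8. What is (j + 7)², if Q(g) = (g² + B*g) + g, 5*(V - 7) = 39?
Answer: 1849/100 ≈ 18.490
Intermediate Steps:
V = 74/5 (V = 7 + (⅕)*39 = 7 + 39/5 = 74/5 ≈ 14.800)
Q(g) = g² + 9*g (Q(g) = (g² + 8*g) + g = g² + 9*g)
j = -27/10 (j = (7/14 - 6*(9 - 6)) + 74/5 = (7*(1/14) - 6*3) + 74/5 = (½ - 18) + 74/5 = -35/2 + 74/5 = -27/10 ≈ -2.7000)
(j + 7)² = (-27/10 + 7)² = (43/10)² = 1849/100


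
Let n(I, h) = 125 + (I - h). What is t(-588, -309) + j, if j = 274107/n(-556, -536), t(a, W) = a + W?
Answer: 59974/35 ≈ 1713.5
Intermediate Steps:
t(a, W) = W + a
n(I, h) = 125 + I - h
j = 91369/35 (j = 274107/(125 - 556 - 1*(-536)) = 274107/(125 - 556 + 536) = 274107/105 = 274107*(1/105) = 91369/35 ≈ 2610.5)
t(-588, -309) + j = (-309 - 588) + 91369/35 = -897 + 91369/35 = 59974/35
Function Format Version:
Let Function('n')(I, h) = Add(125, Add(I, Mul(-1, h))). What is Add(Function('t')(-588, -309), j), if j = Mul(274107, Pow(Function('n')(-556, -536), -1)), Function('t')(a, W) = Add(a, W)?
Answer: Rational(59974, 35) ≈ 1713.5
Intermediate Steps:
Function('t')(a, W) = Add(W, a)
Function('n')(I, h) = Add(125, I, Mul(-1, h))
j = Rational(91369, 35) (j = Mul(274107, Pow(Add(125, -556, Mul(-1, -536)), -1)) = Mul(274107, Pow(Add(125, -556, 536), -1)) = Mul(274107, Pow(105, -1)) = Mul(274107, Rational(1, 105)) = Rational(91369, 35) ≈ 2610.5)
Add(Function('t')(-588, -309), j) = Add(Add(-309, -588), Rational(91369, 35)) = Add(-897, Rational(91369, 35)) = Rational(59974, 35)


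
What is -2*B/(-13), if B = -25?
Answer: -50/13 ≈ -3.8462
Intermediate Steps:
-2*B/(-13) = -2*(-25)/(-13) = 50*(-1/13) = -50/13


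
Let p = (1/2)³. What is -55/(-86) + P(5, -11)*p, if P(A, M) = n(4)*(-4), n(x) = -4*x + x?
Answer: 571/86 ≈ 6.6395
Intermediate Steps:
n(x) = -3*x
P(A, M) = 48 (P(A, M) = -3*4*(-4) = -12*(-4) = 48)
p = ⅛ (p = (½)³ = ⅛ ≈ 0.12500)
-55/(-86) + P(5, -11)*p = -55/(-86) + 48*(⅛) = -55*(-1/86) + 6 = 55/86 + 6 = 571/86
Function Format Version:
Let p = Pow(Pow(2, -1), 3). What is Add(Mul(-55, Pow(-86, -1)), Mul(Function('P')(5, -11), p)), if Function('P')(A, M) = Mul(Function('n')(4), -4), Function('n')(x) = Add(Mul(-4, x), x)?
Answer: Rational(571, 86) ≈ 6.6395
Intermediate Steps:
Function('n')(x) = Mul(-3, x)
Function('P')(A, M) = 48 (Function('P')(A, M) = Mul(Mul(-3, 4), -4) = Mul(-12, -4) = 48)
p = Rational(1, 8) (p = Pow(Rational(1, 2), 3) = Rational(1, 8) ≈ 0.12500)
Add(Mul(-55, Pow(-86, -1)), Mul(Function('P')(5, -11), p)) = Add(Mul(-55, Pow(-86, -1)), Mul(48, Rational(1, 8))) = Add(Mul(-55, Rational(-1, 86)), 6) = Add(Rational(55, 86), 6) = Rational(571, 86)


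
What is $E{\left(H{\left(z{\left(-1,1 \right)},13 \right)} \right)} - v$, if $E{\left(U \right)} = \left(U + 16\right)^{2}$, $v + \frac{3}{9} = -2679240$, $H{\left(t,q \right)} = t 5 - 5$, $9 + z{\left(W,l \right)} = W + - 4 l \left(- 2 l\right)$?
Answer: $\frac{8037724}{3} \approx 2.6792 \cdot 10^{6}$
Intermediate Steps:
$z{\left(W,l \right)} = -9 + W + 8 l^{2}$ ($z{\left(W,l \right)} = -9 + \left(W + - 4 l \left(- 2 l\right)\right) = -9 + \left(W + 8 l^{2}\right) = -9 + W + 8 l^{2}$)
$H{\left(t,q \right)} = -5 + 5 t$ ($H{\left(t,q \right)} = 5 t - 5 = -5 + 5 t$)
$v = - \frac{8037721}{3}$ ($v = - \frac{1}{3} - 2679240 = - \frac{8037721}{3} \approx -2.6792 \cdot 10^{6}$)
$E{\left(U \right)} = \left(16 + U\right)^{2}$
$E{\left(H{\left(z{\left(-1,1 \right)},13 \right)} \right)} - v = \left(16 + \left(-5 + 5 \left(-9 - 1 + 8 \cdot 1^{2}\right)\right)\right)^{2} - - \frac{8037721}{3} = \left(16 + \left(-5 + 5 \left(-9 - 1 + 8 \cdot 1\right)\right)\right)^{2} + \frac{8037721}{3} = \left(16 + \left(-5 + 5 \left(-9 - 1 + 8\right)\right)\right)^{2} + \frac{8037721}{3} = \left(16 + \left(-5 + 5 \left(-2\right)\right)\right)^{2} + \frac{8037721}{3} = \left(16 - 15\right)^{2} + \frac{8037721}{3} = 1^{2} + \frac{8037721}{3} = 1 + \frac{8037721}{3} = \frac{8037724}{3}$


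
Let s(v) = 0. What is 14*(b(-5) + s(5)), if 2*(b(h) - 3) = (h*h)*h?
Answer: -833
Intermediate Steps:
b(h) = 3 + h³/2 (b(h) = 3 + ((h*h)*h)/2 = 3 + (h²*h)/2 = 3 + h³/2)
14*(b(-5) + s(5)) = 14*((3 + (½)*(-5)³) + 0) = 14*((3 + (½)*(-125)) + 0) = 14*((3 - 125/2) + 0) = 14*(-119/2 + 0) = 14*(-119/2) = -833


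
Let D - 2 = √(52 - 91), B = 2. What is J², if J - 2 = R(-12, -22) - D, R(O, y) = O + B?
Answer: (10 + I*√39)² ≈ 61.0 + 124.9*I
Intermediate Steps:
R(O, y) = 2 + O (R(O, y) = O + 2 = 2 + O)
D = 2 + I*√39 (D = 2 + √(52 - 91) = 2 + √(-39) = 2 + I*√39 ≈ 2.0 + 6.245*I)
J = -10 - I*√39 (J = 2 + ((2 - 12) - (2 + I*√39)) = 2 + (-10 + (-2 - I*√39)) = 2 + (-12 - I*√39) = -10 - I*√39 ≈ -10.0 - 6.245*I)
J² = (-10 - I*√39)²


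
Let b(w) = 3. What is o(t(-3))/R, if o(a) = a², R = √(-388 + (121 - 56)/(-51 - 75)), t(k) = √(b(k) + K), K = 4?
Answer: -21*I*√685342/48953 ≈ -0.35513*I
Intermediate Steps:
t(k) = √7 (t(k) = √(3 + 4) = √7)
R = I*√685342/42 (R = √(-388 + 65/(-126)) = √(-388 + 65*(-1/126)) = √(-388 - 65/126) = √(-48953/126) = I*√685342/42 ≈ 19.711*I)
o(t(-3))/R = (√7)²/((I*√685342/42)) = 7*(-3*I*√685342/48953) = -21*I*√685342/48953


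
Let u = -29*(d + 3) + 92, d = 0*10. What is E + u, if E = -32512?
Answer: -32507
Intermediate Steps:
d = 0
u = 5 (u = -29*(0 + 3) + 92 = -29*3 + 92 = -87 + 92 = 5)
E + u = -32512 + 5 = -32507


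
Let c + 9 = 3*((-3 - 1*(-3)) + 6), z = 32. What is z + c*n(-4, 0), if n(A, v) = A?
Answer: -4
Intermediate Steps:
c = 9 (c = -9 + 3*((-3 - 1*(-3)) + 6) = -9 + 3*((-3 + 3) + 6) = -9 + 3*(0 + 6) = -9 + 3*6 = -9 + 18 = 9)
z + c*n(-4, 0) = 32 + 9*(-4) = 32 - 36 = -4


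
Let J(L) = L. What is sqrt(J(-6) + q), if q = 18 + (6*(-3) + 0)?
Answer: I*sqrt(6) ≈ 2.4495*I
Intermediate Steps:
q = 0 (q = 18 + (-18 + 0) = 18 - 18 = 0)
sqrt(J(-6) + q) = sqrt(-6 + 0) = sqrt(-6) = I*sqrt(6)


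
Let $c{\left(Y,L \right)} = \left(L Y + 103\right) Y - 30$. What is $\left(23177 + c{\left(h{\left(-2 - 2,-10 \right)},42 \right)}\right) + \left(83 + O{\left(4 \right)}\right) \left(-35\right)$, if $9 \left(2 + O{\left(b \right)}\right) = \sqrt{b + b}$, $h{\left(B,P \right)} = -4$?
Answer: $20572 - \frac{70 \sqrt{2}}{9} \approx 20561.0$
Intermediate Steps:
$O{\left(b \right)} = -2 + \frac{\sqrt{2} \sqrt{b}}{9}$ ($O{\left(b \right)} = -2 + \frac{\sqrt{b + b}}{9} = -2 + \frac{\sqrt{2 b}}{9} = -2 + \frac{\sqrt{2} \sqrt{b}}{9}$)
$c{\left(Y,L \right)} = -30 + Y \left(103 + L Y\right)$ ($c{\left(Y,L \right)} = \left(103 + L Y\right) Y - 30 = Y \left(103 + L Y\right) - 30 = -30 + Y \left(103 + L Y\right)$)
$\left(23177 + c{\left(h{\left(-2 - 2,-10 \right)},42 \right)}\right) + \left(83 + O{\left(4 \right)}\right) \left(-35\right) = \left(23177 + \left(-30 + 103 \left(-4\right) + 42 \left(-4\right)^{2}\right)\right) + \left(83 - \left(2 - \frac{\sqrt{2} \sqrt{4}}{9}\right)\right) \left(-35\right) = \left(23177 - -230\right) + \left(83 - \left(2 - \frac{1}{9} \sqrt{2} \cdot 2\right)\right) \left(-35\right) = \left(23177 - -230\right) + \left(83 - \left(2 - \frac{2 \sqrt{2}}{9}\right)\right) \left(-35\right) = \left(23177 + 230\right) + \left(81 + \frac{2 \sqrt{2}}{9}\right) \left(-35\right) = 23407 - \left(2835 + \frac{70 \sqrt{2}}{9}\right) = 20572 - \frac{70 \sqrt{2}}{9}$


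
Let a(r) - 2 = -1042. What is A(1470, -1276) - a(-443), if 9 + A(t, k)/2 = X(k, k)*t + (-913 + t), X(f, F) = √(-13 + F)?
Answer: 2136 + 2940*I*√1289 ≈ 2136.0 + 1.0555e+5*I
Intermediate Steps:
a(r) = -1040 (a(r) = 2 - 1042 = -1040)
A(t, k) = -1844 + 2*t + 2*t*√(-13 + k) (A(t, k) = -18 + 2*(√(-13 + k)*t + (-913 + t)) = -18 + 2*(t*√(-13 + k) + (-913 + t)) = -18 + 2*(-913 + t + t*√(-13 + k)) = -18 + (-1826 + 2*t + 2*t*√(-13 + k)) = -1844 + 2*t + 2*t*√(-13 + k))
A(1470, -1276) - a(-443) = (-1844 + 2*1470 + 2*1470*√(-13 - 1276)) - 1*(-1040) = (-1844 + 2940 + 2*1470*√(-1289)) + 1040 = (-1844 + 2940 + 2*1470*(I*√1289)) + 1040 = (-1844 + 2940 + 2940*I*√1289) + 1040 = (1096 + 2940*I*√1289) + 1040 = 2136 + 2940*I*√1289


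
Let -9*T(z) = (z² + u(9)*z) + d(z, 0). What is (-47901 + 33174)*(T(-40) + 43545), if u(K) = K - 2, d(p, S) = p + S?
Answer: -1917578125/3 ≈ -6.3919e+8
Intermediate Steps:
d(p, S) = S + p
u(K) = -2 + K
T(z) = -8*z/9 - z²/9 (T(z) = -((z² + (-2 + 9)*z) + (0 + z))/9 = -((z² + 7*z) + z)/9 = -(z² + 8*z)/9 = -8*z/9 - z²/9)
(-47901 + 33174)*(T(-40) + 43545) = (-47901 + 33174)*((⅑)*(-40)*(-8 - 1*(-40)) + 43545) = -14727*((⅑)*(-40)*(-8 + 40) + 43545) = -14727*((⅑)*(-40)*32 + 43545) = -14727*(-1280/9 + 43545) = -14727*390625/9 = -1917578125/3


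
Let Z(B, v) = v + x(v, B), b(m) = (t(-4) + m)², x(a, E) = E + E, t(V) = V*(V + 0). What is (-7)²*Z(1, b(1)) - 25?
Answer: 14234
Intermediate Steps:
t(V) = V² (t(V) = V*V = V²)
x(a, E) = 2*E
b(m) = (16 + m)² (b(m) = ((-4)² + m)² = (16 + m)²)
Z(B, v) = v + 2*B
(-7)²*Z(1, b(1)) - 25 = (-7)²*((16 + 1)² + 2*1) - 25 = 49*(17² + 2) - 25 = 49*(289 + 2) - 25 = 49*291 - 25 = 14259 - 25 = 14234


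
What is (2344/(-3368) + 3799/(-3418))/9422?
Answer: -2600853/13558050716 ≈ -0.00019183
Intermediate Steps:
(2344/(-3368) + 3799/(-3418))/9422 = (2344*(-1/3368) + 3799*(-1/3418))*(1/9422) = (-293/421 - 3799/3418)*(1/9422) = -2600853/1438978*1/9422 = -2600853/13558050716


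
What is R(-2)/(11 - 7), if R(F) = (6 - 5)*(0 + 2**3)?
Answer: 2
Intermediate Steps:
R(F) = 8 (R(F) = 1*(0 + 8) = 1*8 = 8)
R(-2)/(11 - 7) = 8/(11 - 7) = 8/4 = (1/4)*8 = 2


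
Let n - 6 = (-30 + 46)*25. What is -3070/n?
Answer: -1535/203 ≈ -7.5616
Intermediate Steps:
n = 406 (n = 6 + (-30 + 46)*25 = 6 + 16*25 = 6 + 400 = 406)
-3070/n = -3070/406 = -3070*1/406 = -1535/203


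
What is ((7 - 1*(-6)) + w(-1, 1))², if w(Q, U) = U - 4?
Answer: 100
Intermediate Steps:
w(Q, U) = -4 + U
((7 - 1*(-6)) + w(-1, 1))² = ((7 - 1*(-6)) + (-4 + 1))² = ((7 + 6) - 3)² = (13 - 3)² = 10² = 100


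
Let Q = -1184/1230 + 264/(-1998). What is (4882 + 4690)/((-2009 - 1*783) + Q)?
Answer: -163358145/47667653 ≈ -3.4270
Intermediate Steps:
Q = -74732/68265 (Q = -1184*1/1230 + 264*(-1/1998) = -592/615 - 44/333 = -74732/68265 ≈ -1.0947)
(4882 + 4690)/((-2009 - 1*783) + Q) = (4882 + 4690)/((-2009 - 1*783) - 74732/68265) = 9572/((-2009 - 783) - 74732/68265) = 9572/(-2792 - 74732/68265) = 9572/(-190670612/68265) = 9572*(-68265/190670612) = -163358145/47667653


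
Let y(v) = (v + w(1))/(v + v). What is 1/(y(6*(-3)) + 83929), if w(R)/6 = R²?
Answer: 3/251788 ≈ 1.1915e-5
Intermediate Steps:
w(R) = 6*R²
y(v) = (6 + v)/(2*v) (y(v) = (v + 6*1²)/(v + v) = (v + 6*1)/((2*v)) = (v + 6)*(1/(2*v)) = (6 + v)*(1/(2*v)) = (6 + v)/(2*v))
1/(y(6*(-3)) + 83929) = 1/((6 + 6*(-3))/(2*((6*(-3)))) + 83929) = 1/((½)*(6 - 18)/(-18) + 83929) = 1/((½)*(-1/18)*(-12) + 83929) = 1/(⅓ + 83929) = 1/(251788/3) = 3/251788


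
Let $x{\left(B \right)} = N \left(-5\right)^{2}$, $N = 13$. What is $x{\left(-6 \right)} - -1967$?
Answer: $2292$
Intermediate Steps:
$x{\left(B \right)} = 325$ ($x{\left(B \right)} = 13 \left(-5\right)^{2} = 13 \cdot 25 = 325$)
$x{\left(-6 \right)} - -1967 = 325 - -1967 = 325 + 1967 = 2292$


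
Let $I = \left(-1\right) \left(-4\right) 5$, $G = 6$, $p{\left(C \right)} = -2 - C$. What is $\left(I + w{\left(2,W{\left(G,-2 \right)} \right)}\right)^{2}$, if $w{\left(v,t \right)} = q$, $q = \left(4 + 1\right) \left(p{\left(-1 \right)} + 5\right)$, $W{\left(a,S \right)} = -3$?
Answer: $1600$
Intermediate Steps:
$I = 20$ ($I = 4 \cdot 5 = 20$)
$q = 20$ ($q = \left(4 + 1\right) \left(\left(-2 - -1\right) + 5\right) = 5 \left(\left(-2 + 1\right) + 5\right) = 5 \left(-1 + 5\right) = 5 \cdot 4 = 20$)
$w{\left(v,t \right)} = 20$
$\left(I + w{\left(2,W{\left(G,-2 \right)} \right)}\right)^{2} = \left(20 + 20\right)^{2} = 40^{2} = 1600$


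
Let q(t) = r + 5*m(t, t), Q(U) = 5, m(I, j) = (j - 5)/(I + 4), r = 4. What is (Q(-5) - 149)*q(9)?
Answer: -10368/13 ≈ -797.54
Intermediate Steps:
m(I, j) = (-5 + j)/(4 + I)
q(t) = 4 + 5*(-5 + t)/(4 + t) (q(t) = 4 + 5*((-5 + t)/(4 + t)) = 4 + 5*(-5 + t)/(4 + t))
(Q(-5) - 149)*q(9) = (5 - 149)*(9*(-1 + 9)/(4 + 9)) = -1296*8/13 = -144*72/13 = -10368/13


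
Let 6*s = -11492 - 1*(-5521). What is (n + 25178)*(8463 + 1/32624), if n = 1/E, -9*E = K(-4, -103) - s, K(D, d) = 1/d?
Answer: 1068815372941652123/5015997092 ≈ 2.1308e+8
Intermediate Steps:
s = -5971/6 (s = (-11492 - 1*(-5521))/6 = (-11492 + 5521)/6 = (⅙)*(-5971) = -5971/6 ≈ -995.17)
E = -615007/5562 (E = -(1/(-103) - 1*(-5971/6))/9 = -(-1/103 + 5971/6)/9 = -⅑*615007/618 = -615007/5562 ≈ -110.57)
n = -5562/615007 (n = 1/(-615007/5562) = -5562/615007 ≈ -0.0090438)
(n + 25178)*(8463 + 1/32624) = (-5562/615007 + 25178)*(8463 + 1/32624) = 15484640684*(8463 + 1/32624)/615007 = (15484640684/615007)*(276096913/32624) = 1068815372941652123/5015997092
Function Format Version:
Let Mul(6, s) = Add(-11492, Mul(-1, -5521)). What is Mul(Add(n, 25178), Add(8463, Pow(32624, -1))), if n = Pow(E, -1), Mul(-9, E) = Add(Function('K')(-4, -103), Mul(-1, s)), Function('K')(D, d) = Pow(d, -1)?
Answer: Rational(1068815372941652123, 5015997092) ≈ 2.1308e+8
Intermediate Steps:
s = Rational(-5971, 6) (s = Mul(Rational(1, 6), Add(-11492, Mul(-1, -5521))) = Mul(Rational(1, 6), Add(-11492, 5521)) = Mul(Rational(1, 6), -5971) = Rational(-5971, 6) ≈ -995.17)
E = Rational(-615007, 5562) (E = Mul(Rational(-1, 9), Add(Pow(-103, -1), Mul(-1, Rational(-5971, 6)))) = Mul(Rational(-1, 9), Add(Rational(-1, 103), Rational(5971, 6))) = Mul(Rational(-1, 9), Rational(615007, 618)) = Rational(-615007, 5562) ≈ -110.57)
n = Rational(-5562, 615007) (n = Pow(Rational(-615007, 5562), -1) = Rational(-5562, 615007) ≈ -0.0090438)
Mul(Add(n, 25178), Add(8463, Pow(32624, -1))) = Mul(Add(Rational(-5562, 615007), 25178), Add(8463, Pow(32624, -1))) = Mul(Rational(15484640684, 615007), Add(8463, Rational(1, 32624))) = Mul(Rational(15484640684, 615007), Rational(276096913, 32624)) = Rational(1068815372941652123, 5015997092)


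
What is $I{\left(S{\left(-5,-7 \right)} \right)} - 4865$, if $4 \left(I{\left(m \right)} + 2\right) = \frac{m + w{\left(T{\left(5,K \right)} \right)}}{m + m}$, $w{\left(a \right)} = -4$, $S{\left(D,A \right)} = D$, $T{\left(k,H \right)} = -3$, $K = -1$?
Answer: $- \frac{194671}{40} \approx -4866.8$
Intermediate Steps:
$I{\left(m \right)} = -2 + \frac{-4 + m}{8 m}$ ($I{\left(m \right)} = -2 + \frac{\left(m - 4\right) \frac{1}{m + m}}{4} = -2 + \frac{\left(-4 + m\right) \frac{1}{2 m}}{4} = -2 + \frac{\frac{1}{2} \frac{1}{m} \left(-4 + m\right)}{4} = -2 + \frac{-4 + m}{8 m}$)
$I{\left(S{\left(-5,-7 \right)} \right)} - 4865 = \frac{-4 - -75}{8 \left(-5\right)} - 4865 = \frac{1}{8} \left(- \frac{1}{5}\right) \left(-4 + 75\right) - 4865 = \frac{1}{8} \left(- \frac{1}{5}\right) 71 - 4865 = - \frac{71}{40} - 4865 = - \frac{194671}{40}$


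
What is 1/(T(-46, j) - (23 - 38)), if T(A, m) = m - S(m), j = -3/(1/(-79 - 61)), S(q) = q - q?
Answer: 1/435 ≈ 0.0022989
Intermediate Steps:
S(q) = 0
j = 420 (j = -3/(1/(-140)) = -3/(-1/140) = -3*(-140) = 420)
T(A, m) = m (T(A, m) = m - 1*0 = m + 0 = m)
1/(T(-46, j) - (23 - 38)) = 1/(420 - (23 - 38)) = 1/(420 - 1*(-15)) = 1/(420 + 15) = 1/435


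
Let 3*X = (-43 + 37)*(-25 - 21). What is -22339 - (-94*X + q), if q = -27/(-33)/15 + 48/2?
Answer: -754328/55 ≈ -13715.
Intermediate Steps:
q = 1323/55 (q = -27*(-1/33)*(1/15) + 48*(1/2) = (9/11)*(1/15) + 24 = 3/55 + 24 = 1323/55 ≈ 24.055)
X = 92 (X = ((-43 + 37)*(-25 - 21))/3 = (-6*(-46))/3 = (1/3)*276 = 92)
-22339 - (-94*X + q) = -22339 - (-94*92 + 1323/55) = -22339 - (-8648 + 1323/55) = -22339 - 1*(-474317/55) = -22339 + 474317/55 = -754328/55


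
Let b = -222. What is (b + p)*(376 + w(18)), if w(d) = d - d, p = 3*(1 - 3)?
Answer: -85728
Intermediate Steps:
p = -6 (p = 3*(-2) = -6)
w(d) = 0
(b + p)*(376 + w(18)) = (-222 - 6)*(376 + 0) = -228*376 = -85728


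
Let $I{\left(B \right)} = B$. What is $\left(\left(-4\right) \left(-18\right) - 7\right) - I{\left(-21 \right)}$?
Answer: $86$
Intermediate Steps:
$\left(\left(-4\right) \left(-18\right) - 7\right) - I{\left(-21 \right)} = \left(\left(-4\right) \left(-18\right) - 7\right) - -21 = \left(72 - 7\right) + 21 = 65 + 21 = 86$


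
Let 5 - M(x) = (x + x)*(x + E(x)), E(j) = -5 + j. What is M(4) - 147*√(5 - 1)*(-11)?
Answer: 3215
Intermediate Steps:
M(x) = 5 - 2*x*(-5 + 2*x) (M(x) = 5 - (x + x)*(x + (-5 + x)) = 5 - 2*x*(-5 + 2*x))
M(4) - 147*√(5 - 1)*(-11) = (5 - 4*4² + 10*4) - 147*√(5 - 1)*(-11) = (5 - 4*16 + 40) - 147*√4*(-11) = (5 - 64 + 40) - 294*(-11) = -19 - 147*(-22) = -19 + 3234 = 3215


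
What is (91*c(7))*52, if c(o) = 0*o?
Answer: 0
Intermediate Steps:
c(o) = 0
(91*c(7))*52 = (91*0)*52 = 0*52 = 0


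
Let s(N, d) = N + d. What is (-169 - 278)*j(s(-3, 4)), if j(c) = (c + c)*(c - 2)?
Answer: 894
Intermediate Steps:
j(c) = 2*c*(-2 + c) (j(c) = (2*c)*(-2 + c) = 2*c*(-2 + c))
(-169 - 278)*j(s(-3, 4)) = (-169 - 278)*(2*(-3 + 4)*(-2 + (-3 + 4))) = -894*(-2 + 1) = -894*(-1) = -447*(-2) = 894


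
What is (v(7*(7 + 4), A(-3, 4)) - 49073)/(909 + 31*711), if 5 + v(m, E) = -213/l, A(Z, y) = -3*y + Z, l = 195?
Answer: -3190141/1491750 ≈ -2.1385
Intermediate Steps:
A(Z, y) = Z - 3*y
v(m, E) = -396/65 (v(m, E) = -5 - 213/195 = -5 - 213*1/195 = -5 - 71/65 = -396/65)
(v(7*(7 + 4), A(-3, 4)) - 49073)/(909 + 31*711) = (-396/65 - 49073)/(909 + 31*711) = -3190141/(65*(909 + 22041)) = -3190141/65/22950 = -3190141/65*1/22950 = -3190141/1491750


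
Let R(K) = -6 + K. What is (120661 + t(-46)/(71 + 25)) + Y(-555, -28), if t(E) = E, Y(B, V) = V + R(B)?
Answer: 5763433/48 ≈ 1.2007e+5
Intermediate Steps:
Y(B, V) = -6 + B + V (Y(B, V) = V + (-6 + B) = -6 + B + V)
(120661 + t(-46)/(71 + 25)) + Y(-555, -28) = (120661 - 46/(71 + 25)) + (-6 - 555 - 28) = (120661 - 46/96) - 589 = (120661 + (1/96)*(-46)) - 589 = (120661 - 23/48) - 589 = 5791705/48 - 589 = 5763433/48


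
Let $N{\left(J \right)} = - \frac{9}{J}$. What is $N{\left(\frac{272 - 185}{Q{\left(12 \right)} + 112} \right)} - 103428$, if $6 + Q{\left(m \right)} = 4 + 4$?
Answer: $- \frac{2999754}{29} \approx -1.0344 \cdot 10^{5}$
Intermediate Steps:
$Q{\left(m \right)} = 2$ ($Q{\left(m \right)} = -6 + \left(4 + 4\right) = -6 + 8 = 2$)
$N{\left(\frac{272 - 185}{Q{\left(12 \right)} + 112} \right)} - 103428 = - \frac{9}{\left(272 - 185\right) \frac{1}{2 + 112}} - 103428 = - \frac{9}{87 \cdot \frac{1}{114}} - 103428 = - \frac{9}{\frac{29}{38}} - 103428 = \left(-9\right) \frac{38}{29} - 103428 = - \frac{342}{29} - 103428 = - \frac{2999754}{29}$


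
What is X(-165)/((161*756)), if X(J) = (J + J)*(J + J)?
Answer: 3025/3381 ≈ 0.89471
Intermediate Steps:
X(J) = 4*J² (X(J) = (2*J)*(2*J) = 4*J²)
X(-165)/((161*756)) = (4*(-165)²)/((161*756)) = (4*27225)/121716 = 108900*(1/121716) = 3025/3381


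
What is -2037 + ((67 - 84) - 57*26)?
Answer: -3536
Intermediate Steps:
-2037 + ((67 - 84) - 57*26) = -2037 + (-17 - 1482) = -2037 - 1499 = -3536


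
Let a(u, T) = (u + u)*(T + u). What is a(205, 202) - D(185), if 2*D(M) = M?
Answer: 333555/2 ≈ 1.6678e+5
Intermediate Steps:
a(u, T) = 2*u*(T + u) (a(u, T) = (2*u)*(T + u) = 2*u*(T + u))
D(M) = M/2
a(205, 202) - D(185) = 2*205*(202 + 205) - 185/2 = 2*205*407 - 1*185/2 = 166870 - 185/2 = 333555/2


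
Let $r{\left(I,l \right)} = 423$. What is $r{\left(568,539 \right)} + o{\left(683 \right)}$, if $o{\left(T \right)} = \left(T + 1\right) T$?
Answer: $467595$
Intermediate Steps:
$o{\left(T \right)} = T \left(1 + T\right)$ ($o{\left(T \right)} = \left(1 + T\right) T = T \left(1 + T\right)$)
$r{\left(568,539 \right)} + o{\left(683 \right)} = 423 + 683 \left(1 + 683\right) = 423 + 683 \cdot 684 = 423 + 467172 = 467595$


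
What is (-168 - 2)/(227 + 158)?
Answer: -34/77 ≈ -0.44156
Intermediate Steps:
(-168 - 2)/(227 + 158) = -170/385 = -170*1/385 = -34/77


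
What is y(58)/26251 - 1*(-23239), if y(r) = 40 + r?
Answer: 610047087/26251 ≈ 23239.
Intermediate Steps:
y(58)/26251 - 1*(-23239) = (40 + 58)/26251 - 1*(-23239) = 98*(1/26251) + 23239 = 98/26251 + 23239 = 610047087/26251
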